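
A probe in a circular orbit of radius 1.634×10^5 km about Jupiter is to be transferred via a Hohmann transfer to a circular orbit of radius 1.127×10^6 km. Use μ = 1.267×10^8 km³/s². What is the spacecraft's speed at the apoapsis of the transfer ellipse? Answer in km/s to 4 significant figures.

Semi-major axis of the transfer orbit: a_t = (1.634×10^5 + 1.127×10^6)/2 = 6.452×10^5 km.
At apoapsis, r = 1.127×10^6 km.
Vis-viva: v = √[μ(2/r − 1/a_t)] = √[1.267×10^8 × (2/1.127×10^6 − 1/6.452×10^5)] = 5.336 km/s.

v = 5.336 km/s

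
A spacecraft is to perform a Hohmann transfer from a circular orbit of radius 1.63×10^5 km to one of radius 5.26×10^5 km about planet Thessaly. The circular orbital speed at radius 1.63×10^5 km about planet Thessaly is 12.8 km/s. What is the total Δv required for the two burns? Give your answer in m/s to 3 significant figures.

Δv = 5240 m/s

From the circular-orbit relation v² = μ/r at r = 1.63×10^5 km: μ = v²r = (12.8)² × 1.63×10^5 = 2.67059×10^7 km³/s².
The Hohmann ellipse has a_t = (r₁ + r₂)/2 = 3.445×10^5 km.
At r₁ the circular-orbit speed is v₁ = √(μ/r₁) = 12.80000 km/s.
On the transfer ellipse at r₁, v² = μ(2/r − 1/a) gives v_p = √[μ(2/r₁ − 1/a_t)] = 15.81642 km/s.
First burn Δv₁ = |v_p − v₁| = 3.01642 km/s.
At r₂, v₂ = √(μ/r₂) = 7.12543 km/s.
Transfer-orbit speed at r₂: v_a = √[μ(2/r₂ − 1/a_t)] = 4.90129 km/s.
Second burn Δv₂ = |v₂ − v_a| = 2.22414 km/s.
Total Δv = Δv₁ + Δv₂ = 5.241 km/s.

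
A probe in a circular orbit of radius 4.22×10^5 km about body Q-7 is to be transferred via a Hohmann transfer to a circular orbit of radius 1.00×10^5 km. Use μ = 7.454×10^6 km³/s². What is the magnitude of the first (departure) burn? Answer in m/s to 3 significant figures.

Semi-major axis of the transfer orbit: a_t = (4.220×10^5 + 1.000×10^5)/2 = 2.610×10^5 km.
On the circular orbit at r = 4.220×10^5 km, v_c = √(μ/r) = 4.2028 km/s.
Transfer-orbit speed at the same r (vis-viva, a = a_t): v_t = √[μ(2/r − 1/a_t)] = 2.6015 km/s.
Δv₁ = |v_t − v_c| = |2.6015 − 4.2028| = 1.601 km/s.

Δv₁ = 1600 m/s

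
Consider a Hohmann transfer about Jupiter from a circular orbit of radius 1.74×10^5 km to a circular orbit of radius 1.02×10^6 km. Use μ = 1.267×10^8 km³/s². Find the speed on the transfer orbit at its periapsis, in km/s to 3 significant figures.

Semi-major axis of the transfer orbit: a_t = (1.740×10^5 + 1.020×10^6)/2 = 5.970×10^5 km.
At periapsis, r = 1.740×10^5 km.
From the vis-viva equation, v = √[μ(2/r − 1/a_t)] = 35.27 km/s.

v = 35.3 km/s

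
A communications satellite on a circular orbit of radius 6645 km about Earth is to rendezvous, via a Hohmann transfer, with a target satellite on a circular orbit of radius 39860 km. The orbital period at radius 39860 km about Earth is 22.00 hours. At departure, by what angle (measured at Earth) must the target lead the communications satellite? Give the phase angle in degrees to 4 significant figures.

From Kepler's third law T² = 4π²r³/μ at r = 39860 km, T = 22.00 hours = 22.00 × 3600 s = 79200 s: μ = 4π²r³/T² = 3.98585×10^5 km³/s².
Transfer-ellipse semi-major axis a_t = (r₁ + r₂)/2 = (6645 + 39860)/2 = 23252.5 km.
The half-period of the transfer ellipse is t = π√(a_t³/μ) = 17643.9 s.
Target angular speed ω₂ = √(μ/r₂³) = 7.93331×10^-5 rad/s.
Angle swept by the target during transfer: ω₂·t = 1.3997 rad = 80.20°.
Arrival is 180° from departure on the ellipse, so φ = 180° − 80.20° = 99.80°.

φ = 99.80°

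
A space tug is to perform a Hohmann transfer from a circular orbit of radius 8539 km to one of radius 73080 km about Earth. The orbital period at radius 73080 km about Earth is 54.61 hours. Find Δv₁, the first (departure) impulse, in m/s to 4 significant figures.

From Kepler's third law T² = 4π²r³/μ at r = 73080 km, T = 54.61 hours = 54.61 × 3600 s = 1.96596×10^5 s: μ = 4π²r³/T² = 3.98663×10^5 km³/s².
Transfer-ellipse semi-major axis a_t = (r₁ + r₂)/2 = (8539 + 73080)/2 = 40809.5 km.
Circular speed at r = 8539 km: v_c = √(μ/r) = 6.833 km/s.
Transfer-orbit speed at the same r (vis-viva, a = a_t): v_t = √[μ(2/r − 1/a_t)] = 9.144 km/s.
Δv₁ = |v_t − v_c| = |9.144 − 6.833| = 2.311 km/s.

Δv₁ = 2311 m/s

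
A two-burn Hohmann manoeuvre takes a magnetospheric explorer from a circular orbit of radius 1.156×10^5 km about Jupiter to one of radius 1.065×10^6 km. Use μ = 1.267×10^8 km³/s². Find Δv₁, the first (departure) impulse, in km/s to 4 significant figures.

Δv₁ = 11.36 km/s

Transfer-ellipse semi-major axis a_t = (r₁ + r₂)/2 = (1.156×10^5 + 1.065×10^6)/2 = 5.903×10^5 km.
Circular speed at r = 1.156×10^5 km: v_c = √(μ/r) = 33.11 km/s.
Vis-viva on the transfer ellipse at r = 1.156×10^5 km gives v_t = √[μ(2/r − 1/a_t)] = 44.47 km/s.
Δv₁ = |v_t − v_c| = |44.47 − 33.11| = 11.36 km/s.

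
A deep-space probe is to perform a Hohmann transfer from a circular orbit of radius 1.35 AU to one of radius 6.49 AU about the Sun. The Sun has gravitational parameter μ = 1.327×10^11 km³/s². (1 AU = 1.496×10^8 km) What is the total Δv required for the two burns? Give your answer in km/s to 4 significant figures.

Δv = 12.18 km/s

In km: r₁ = 1.35 × 1.496×10^8 = 2.0196×10^8 km; r₂ = 6.49 × 1.496×10^8 = 9.70904×10^8 km.
Transfer-ellipse semi-major axis a_t = (r₁ + r₂)/2 = (2.0196×10^8 + 9.70904×10^8)/2 = 5.86432×10^8 km.
At r₁ the circular-orbit speed is v₁ = √(μ/r₁) = 25.633 km/s.
Transfer-orbit speed at r₁ (vis-viva equation): v_p = √[μ(2/r₁ − 1/a_t)] = 32.982 km/s.
First burn Δv₁ = |v_p − v₁| = 7.349 km/s.
Circular speed at r₂: v₂ = √(μ/r₂) = 11.691 km/s.
Transfer-orbit speed at r₂: v_a = √[μ(2/r₂ − 1/a_t)] = 6.8607 km/s.
Second burn Δv₂ = |v₂ − v_a| = 4.830 km/s.
Total Δv = Δv₁ + Δv₂ = 12.18 km/s.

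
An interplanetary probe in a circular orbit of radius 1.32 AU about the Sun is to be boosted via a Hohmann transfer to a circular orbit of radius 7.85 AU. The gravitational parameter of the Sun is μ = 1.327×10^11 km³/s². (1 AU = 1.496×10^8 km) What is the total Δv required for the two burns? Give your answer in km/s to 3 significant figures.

Δv = 12.9 km/s

In km: r₁ = 1.32 × 1.496×10^8 = 1.97472×10^8 km; r₂ = 7.85 × 1.496×10^8 = 1.17436×10^9 km.
The Hohmann ellipse has a_t = (r₁ + r₂)/2 = 6.85916×10^8 km.
Circular speed at r₁: v₁ = √(μ/r₁) = √(1.327×10^11/1.97472×10^8) = 25.9228 km/s.
On the transfer ellipse at r₁, vis-viva gives v_p = √[μ(2/r₁ − 1/a_t)] = 33.9194 km/s.
First burn Δv₁ = |v_p − v₁| = 7.997 km/s.
Circular speed at r₂: v₂ = √(μ/r₂) = 10.63 km/s.
Transfer-orbit speed at r₂: v_a = √[μ(2/r₂ − 1/a_t)] = 5.704 km/s.
Second burn Δv₂ = |v₂ − v_a| = 4.926 km/s.
Δv = Δv₁ + Δv₂ = 7.997 + 4.926 = 12.92 km/s.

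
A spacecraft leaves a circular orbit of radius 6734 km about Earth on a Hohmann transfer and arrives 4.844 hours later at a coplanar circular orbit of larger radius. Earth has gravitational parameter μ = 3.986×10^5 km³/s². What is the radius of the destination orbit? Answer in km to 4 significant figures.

r₂ = 39410 km

Transfer time t = 4.844 hours = 17438.4 s, and t = π√(a_t³/μ).
So a_t = (μ t²/π²)^(1/3) = (3.986×10^5 × (17438.4)² / π²)^(1/3) = 23072 km.
Since a_t = (r₁ + r₂)/2, r₂ = 2a_t − r₁ = 2×23072 − 6734 = 39410 km.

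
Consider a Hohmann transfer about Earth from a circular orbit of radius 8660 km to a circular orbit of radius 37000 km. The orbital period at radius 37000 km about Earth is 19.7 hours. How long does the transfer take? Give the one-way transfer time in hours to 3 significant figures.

From Kepler's third law T² = 4π²r³/μ at r = 37000 km, T = 19.7 hours = 19.7 × 3600 s = 70920 s: μ = 4π²r³/T² = 3.97583×10^5 km³/s².
Semi-major axis of the transfer orbit: a_t = (8660 + 37000)/2 = 22830 km.
Transfer time t = π√(a_t³/μ) = π√((22830)³ / 3.97583×10^5) = 17187 s.
Converting: 17187 s ÷ 3600 s/hour = 4.77 hours.

t = 4.77 hours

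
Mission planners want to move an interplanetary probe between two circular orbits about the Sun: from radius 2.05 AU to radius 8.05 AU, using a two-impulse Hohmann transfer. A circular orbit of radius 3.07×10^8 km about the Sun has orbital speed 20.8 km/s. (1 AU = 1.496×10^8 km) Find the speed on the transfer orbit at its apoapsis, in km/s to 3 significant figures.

v = 6.69 km/s

From the circular-orbit relation v² = μ/r at r = 3.07×10^8 km: μ = v²r = (20.8)² × 3.07×10^8 = 1.32820×10^11 km³/s².
In km: r₁ = 2.05 × 1.496×10^8 = 3.0668×10^8 km; r₂ = 8.05 × 1.496×10^8 = 1.20428×10^9 km.
The Hohmann ellipse has a_t = (r₁ + r₂)/2 = 7.5548×10^8 km.
At apoapsis, r = 1.20428×10^9 km.
Applying v² = μ(2/r − 1/a_t): v = 6.691 km/s.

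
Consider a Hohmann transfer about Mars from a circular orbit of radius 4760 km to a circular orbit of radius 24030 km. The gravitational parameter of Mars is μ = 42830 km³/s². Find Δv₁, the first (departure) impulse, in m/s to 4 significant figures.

The Hohmann ellipse has a_t = (r₁ + r₂)/2 = 14395 km.
On the circular orbit at r = 4760 km, v_c = √(μ/r) = 3.000 km/s.
Vis-viva on the transfer ellipse at r = 4760 km gives v_t = √[μ(2/r − 1/a_t)] = 3.876 km/s.
Δv₁ = |v_t − v_c| = |3.876 − 3.000| = 0.8760 km/s.

Δv₁ = 876.0 m/s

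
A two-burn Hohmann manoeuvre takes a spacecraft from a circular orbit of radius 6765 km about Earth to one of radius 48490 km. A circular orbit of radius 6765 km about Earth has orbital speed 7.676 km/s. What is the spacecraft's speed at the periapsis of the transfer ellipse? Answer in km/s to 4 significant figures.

From the circular-orbit relation v² = μ/r at r = 6765 km: μ = v²r = (7.676)² × 6765 = 3.98600×10^5 km³/s².
The Hohmann ellipse has a_t = (r₁ + r₂)/2 = 27627.5 km.
At periapsis, r = 6765 km.
Vis-viva: v = √[μ(2/r − 1/a_t)] = √[3.98600×10^5 × (2/6765 − 1/27627.5)] = 10.17 km/s.

v = 10.17 km/s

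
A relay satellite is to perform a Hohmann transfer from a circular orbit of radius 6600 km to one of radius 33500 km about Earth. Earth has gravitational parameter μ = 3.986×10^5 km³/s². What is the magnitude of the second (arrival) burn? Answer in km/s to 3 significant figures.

Δv₂ = 1.47 km/s

Transfer-ellipse semi-major axis a_t = (r₁ + r₂)/2 = (6600 + 33500)/2 = 20050 km.
On the circular orbit at r = 33500 km, v_c = √(μ/r) = 3.449 km/s.
Transfer-orbit speed at the same r (vis-viva, a = a_t): v_t = √[μ(2/r − 1/a_t)] = 1.979 km/s.
Δv₂ = |v_t − v_c| = |1.979 − 3.449| = 1.470 km/s.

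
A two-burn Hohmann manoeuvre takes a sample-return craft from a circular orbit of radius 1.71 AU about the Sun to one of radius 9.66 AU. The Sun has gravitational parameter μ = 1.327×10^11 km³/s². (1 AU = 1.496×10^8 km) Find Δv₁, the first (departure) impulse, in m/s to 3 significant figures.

Δv₁ = 6910 m/s

In km: r₁ = 1.71 × 1.496×10^8 = 2.55816×10^8 km; r₂ = 9.66 × 1.496×10^8 = 1.445136×10^9 km.
Semi-major axis of the transfer orbit: a_t = (2.55816×10^8 + 1.445136×10^9)/2 = 8.50476×10^8 km.
On the circular orbit at r = 2.55816×10^8 km, v_c = √(μ/r) = 22.776 km/s.
Vis-viva on the transfer ellipse at r = 2.55816×10^8 km gives v_t = √[μ(2/r − 1/a_t)] = 29.689 km/s.
Δv₁ = |v_t − v_c| = |29.689 − 22.776| = 6.913 km/s.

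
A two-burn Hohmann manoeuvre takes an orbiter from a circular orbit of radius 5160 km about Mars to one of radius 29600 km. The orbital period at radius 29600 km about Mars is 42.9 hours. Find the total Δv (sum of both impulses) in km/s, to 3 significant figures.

From Kepler's third law T² = 4π²r³/μ at r = 29600 km, T = 42.9 hours = 42.9 × 3600 s = 1.5444×10^5 s: μ = 4π²r³/T² = 42925.5 km³/s².
Transfer-ellipse semi-major axis a_t = (r₁ + r₂)/2 = (5160 + 29600)/2 = 17380 km.
At r₁ the circular-orbit speed is v₁ = √(μ/r₁) = 2.8842 km/s.
On the transfer ellipse at r₁, v² = μ(2/r − 1/a) gives v_p = √[μ(2/r₁ − 1/a_t)] = 3.7640 km/s.
First burn Δv₁ = |v_p − v₁| = 0.8798 km/s.
At r₂, v₂ = √(μ/r₂) = 1.20424 km/s.
Transfer-orbit speed at r₂: v_a = √[μ(2/r₂ − 1/a_t)] = 0.656163 km/s.
Second burn Δv₂ = |v₂ − v_a| = 0.5481 km/s.
Δv = Δv₁ + Δv₂ = 0.8798 + 0.5481 = 1.428 km/s.

Δv = 1.43 km/s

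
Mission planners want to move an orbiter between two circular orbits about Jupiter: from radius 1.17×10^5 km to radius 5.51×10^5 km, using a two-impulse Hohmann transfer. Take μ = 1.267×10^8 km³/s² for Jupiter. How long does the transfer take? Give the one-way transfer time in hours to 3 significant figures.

t = 15.0 hours

The Hohmann ellipse has a_t = (r₁ + r₂)/2 = 3.340×10^5 km.
By Kepler's third law the transfer-orbit period is T = 2π√(a_t³/μ), so t = T/2 = 53870 s.
Converting: 53870 s ÷ 3600 s/hour = 15.0 hours.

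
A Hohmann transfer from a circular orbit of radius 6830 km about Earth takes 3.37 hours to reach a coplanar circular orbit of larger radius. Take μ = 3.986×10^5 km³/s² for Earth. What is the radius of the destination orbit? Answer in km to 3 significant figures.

r₂ = 29400 km

Transfer time t = 3.37 hours = 12132 s, and t = π√(a_t³/μ).
So a_t = (μ t²/π²)^(1/3) = (3.986×10^5 × (12132)² / π²)^(1/3) = 18115 km.
Since a_t = (r₁ + r₂)/2, r₂ = 2a_t − r₁ = 2×18115 − 6830 = 29400 km.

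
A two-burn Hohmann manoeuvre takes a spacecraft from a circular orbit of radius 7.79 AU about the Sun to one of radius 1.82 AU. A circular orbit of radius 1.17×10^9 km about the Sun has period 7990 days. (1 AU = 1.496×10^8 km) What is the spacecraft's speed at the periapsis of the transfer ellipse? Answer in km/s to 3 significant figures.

From Kepler's third law T² = 4π²r³/μ at r = 1.17×10^9 km, T = 7990 days = 7990 × 86400 s = 6.90336×10^8 s: μ = 4π²r³/T² = 1.32677×10^11 km³/s².
In km: r₁ = 7.79 × 1.496×10^8 = 1.165384×10^9 km; r₂ = 1.82 × 1.496×10^8 = 2.72272×10^8 km.
Semi-major axis of the transfer orbit: a_t = (1.165384×10^9 + 2.72272×10^8)/2 = 7.18828×10^8 km.
The periapsis of the transfer ellipse is at r = 2.72272×10^8 km.
Applying v² = μ(2/r − 1/a_t): v = 28.11 km/s.

v = 28.1 km/s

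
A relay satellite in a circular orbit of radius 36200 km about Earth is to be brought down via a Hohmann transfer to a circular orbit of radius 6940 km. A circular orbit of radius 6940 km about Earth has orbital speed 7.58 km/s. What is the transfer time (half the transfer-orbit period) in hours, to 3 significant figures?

t = 4.38 hours

From the circular-orbit relation v² = μ/r at r = 6940 km: μ = v²r = (7.58)² × 6940 = 3.98747×10^5 km³/s².
The Hohmann ellipse has a_t = (r₁ + r₂)/2 = 21570 km.
Half the transfer-orbit period gives t = π√(a_t³/μ) = 15760 s.
Converting: 15760 s ÷ 3600 s/hour = 4.38 hours.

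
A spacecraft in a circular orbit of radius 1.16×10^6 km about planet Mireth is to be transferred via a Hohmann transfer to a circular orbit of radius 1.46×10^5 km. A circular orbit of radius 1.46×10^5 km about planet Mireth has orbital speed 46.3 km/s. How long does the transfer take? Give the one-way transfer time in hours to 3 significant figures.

t = 26.0 hours

From the circular-orbit relation v² = μ/r at r = 1.46×10^5 km: μ = v²r = (46.3)² × 1.46×10^5 = 3.12979×10^8 km³/s².
Transfer-ellipse semi-major axis a_t = (r₁ + r₂)/2 = (1.160×10^6 + 1.460×10^5)/2 = 6.530×10^5 km.
By Kepler's third law the transfer-orbit period is T = 2π√(a_t³/μ), so t = T/2 = 93700 s.
Converting: 93700 s ÷ 3600 s/hour = 26.0 hours.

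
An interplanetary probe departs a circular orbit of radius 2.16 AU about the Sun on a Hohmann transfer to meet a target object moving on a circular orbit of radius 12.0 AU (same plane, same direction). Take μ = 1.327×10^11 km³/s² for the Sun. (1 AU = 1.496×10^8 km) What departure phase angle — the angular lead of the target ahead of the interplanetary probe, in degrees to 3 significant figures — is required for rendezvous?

φ = 98.4°

In km: r₁ = 2.16 × 1.496×10^8 = 3.23136×10^8 km; r₂ = 12.0 × 1.496×10^8 = 1.7952×10^9 km.
Semi-major axis of the transfer orbit: a_t = (3.23136×10^8 + 1.7952×10^9)/2 = 1.059168×10^9 km.
The half-period of the transfer ellipse is t = π√(a_t³/μ) = 2.9728×10^8 s.
The target's mean motion on its circular orbit is ω₂ = √(μ/r₂³) = 4.7892×10^-9 rad/s.
Angle swept by the target during transfer: ω₂·t = 1.4237 rad = 81.57°.
Arrival is 180° from departure on the ellipse, so φ = 180° − 81.57° = 98.4°.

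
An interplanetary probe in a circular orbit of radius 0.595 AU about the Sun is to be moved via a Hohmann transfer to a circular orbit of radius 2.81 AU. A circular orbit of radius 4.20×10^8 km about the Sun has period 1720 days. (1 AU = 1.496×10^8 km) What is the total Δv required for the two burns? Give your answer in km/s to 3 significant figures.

From Kepler's third law T² = 4π²r³/μ at r = 4.20×10^8 km, T = 1720 days = 1720 × 86400 s = 1.48608×10^8 s: μ = 4π²r³/T² = 1.32441×10^11 km³/s².
In km: r₁ = 0.595 × 1.496×10^8 = 8.9012×10^7 km; r₂ = 2.81 × 1.496×10^8 = 4.20376×10^8 km.
Transfer-ellipse semi-major axis a_t = (r₁ + r₂)/2 = (8.9012×10^7 + 4.20376×10^8)/2 = 2.54694×10^8 km.
Circular speed at r₁: v₁ = √(μ/r₁) = √(1.32441×10^11/8.9012×10^7) = 38.573 km/s.
Transfer-orbit speed at r₁ (vis-viva equation): v_p = √[μ(2/r₁ − 1/a_t)] = 49.556 km/s.
First burn Δv₁ = |v_p − v₁| = 10.98 km/s.
At r₂, v₂ = √(μ/r₂) = 17.750 km/s.
Transfer-orbit speed at r₂: v_a = √[μ(2/r₂ − 1/a_t)] = 10.493 km/s.
Second burn Δv₂ = |v₂ − v_a| = 7.257 km/s.
Δv = Δv₁ + Δv₂ = 10.98 + 7.257 = 18.24 km/s.

Δv = 18.2 km/s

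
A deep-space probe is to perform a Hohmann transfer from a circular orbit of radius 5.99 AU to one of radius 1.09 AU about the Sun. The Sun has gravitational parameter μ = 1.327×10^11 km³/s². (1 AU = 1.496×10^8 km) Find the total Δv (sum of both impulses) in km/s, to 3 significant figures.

In km: r₁ = 5.99 × 1.496×10^8 = 8.96104×10^8 km; r₂ = 1.09 × 1.496×10^8 = 1.63064×10^8 km.
The Hohmann ellipse has a_t = (r₁ + r₂)/2 = 5.29584×10^8 km.
At r₁ the circular-orbit speed is v₁ = √(μ/r₁) = 12.169 km/s.
On the transfer ellipse at r₁, vis-viva gives v_a = √[μ(2/r₁ − 1/a_t)] = 6.7526 km/s.
First burn Δv₁ = |v_a − v₁| = 5.416 km/s.
Circular speed at r₂: v₂ = √(μ/r₂) = 28.527 km/s.
Transfer-orbit speed at r₂: v_p = √[μ(2/r₂ − 1/a_t)] = 37.108 km/s.
Second burn Δv₂ = |v₂ − v_p| = 8.581 km/s.
Total Δv = Δv₁ + Δv₂ = 14.00 km/s.

Δv = 14.0 km/s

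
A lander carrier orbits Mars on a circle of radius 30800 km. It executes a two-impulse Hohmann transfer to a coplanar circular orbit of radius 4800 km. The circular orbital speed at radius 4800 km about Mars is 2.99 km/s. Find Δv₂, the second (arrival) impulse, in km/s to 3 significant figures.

From the circular-orbit relation v² = μ/r at r = 4800 km: μ = v²r = (2.99)² × 4800 = 42912.5 km³/s².
Transfer-ellipse semi-major axis a_t = (r₁ + r₂)/2 = (30800 + 4800)/2 = 17800 km.
Circular speed at r = 4800 km: v_c = √(μ/r) = 2.9900 km/s.
Vis-viva on the transfer ellipse at r = 4800 km gives v_t = √[μ(2/r − 1/a_t)] = 3.9331 km/s.
Δv₂ = |v_t − v_c| = |3.9331 − 2.9900| = 0.9431 km/s.

Δv₂ = 0.943 km/s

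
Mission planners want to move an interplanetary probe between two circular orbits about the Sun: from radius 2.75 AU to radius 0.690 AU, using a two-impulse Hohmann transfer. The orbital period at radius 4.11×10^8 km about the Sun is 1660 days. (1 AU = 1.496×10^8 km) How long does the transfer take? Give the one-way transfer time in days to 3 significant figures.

t = 411 days

From Kepler's third law T² = 4π²r³/μ at r = 4.11×10^8 km, T = 1660 days = 1660 × 86400 s = 1.43424×10^8 s: μ = 4π²r³/T² = 1.33242×10^11 km³/s².
In km: r₁ = 2.75 × 1.496×10^8 = 4.114×10^8 km; r₂ = 0.690 × 1.496×10^8 = 1.03224×10^8 km.
Semi-major axis of the transfer orbit: a_t = (4.114×10^8 + 1.03224×10^8)/2 = 2.57312×10^8 km.
Half the transfer-orbit period gives t = π√(a_t³/μ) = 3.552×10^7 s.
Converting: 3.552×10^7 s ÷ 86400 s/day = 411 days.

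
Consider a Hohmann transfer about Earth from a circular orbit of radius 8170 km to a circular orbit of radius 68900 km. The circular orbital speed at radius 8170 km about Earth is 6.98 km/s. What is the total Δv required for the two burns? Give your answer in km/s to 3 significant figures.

From the circular-orbit relation v² = μ/r at r = 8170 km: μ = v²r = (6.98)² × 8170 = 3.98046×10^5 km³/s².
Transfer-ellipse semi-major axis a_t = (r₁ + r₂)/2 = (8170 + 68900)/2 = 38535 km.
At r₁ the circular-orbit speed is v₁ = √(μ/r₁) = 6.980 km/s.
On the transfer ellipse at r₁, v² = μ(2/r − 1/a) gives v_p = √[μ(2/r₁ − 1/a_t)] = 9.333 km/s.
First burn Δv₁ = |v_p − v₁| = 2.353 km/s.
At r₂, v₂ = √(μ/r₂) = 2.404 km/s.
Transfer-orbit speed at r₂: v_a = √[μ(2/r₂ − 1/a_t)] = 1.107 km/s.
Second burn Δv₂ = |v₂ − v_a| = 1.297 km/s.
Δv = Δv₁ + Δv₂ = 2.353 + 1.297 = 3.650 km/s.

Δv = 3.65 km/s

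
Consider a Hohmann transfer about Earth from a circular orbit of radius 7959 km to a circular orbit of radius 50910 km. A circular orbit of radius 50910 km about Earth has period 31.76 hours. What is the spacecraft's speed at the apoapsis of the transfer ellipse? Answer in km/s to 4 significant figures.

From Kepler's third law T² = 4π²r³/μ at r = 50910 km, T = 31.76 hours = 31.76 × 3600 s = 1.14336×10^5 s: μ = 4π²r³/T² = 3.98477×10^5 km³/s².
The Hohmann ellipse has a_t = (r₁ + r₂)/2 = 29434.5 km.
At apoapsis, r = 50910 km.
From the vis-viva equation, v = √[μ(2/r − 1/a_t)] = 1.455 km/s.

v = 1.455 km/s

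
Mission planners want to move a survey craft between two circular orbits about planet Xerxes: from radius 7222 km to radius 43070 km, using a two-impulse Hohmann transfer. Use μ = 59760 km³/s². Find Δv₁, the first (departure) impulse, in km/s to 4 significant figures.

Δv₁ = 0.8881 km/s

Semi-major axis of the transfer orbit: a_t = (7222 + 43070)/2 = 25146 km.
On the circular orbit at r = 7222 km, v_c = √(μ/r) = 2.8766 km/s.
Vis-viva on the transfer ellipse at r = 7222 km gives v_t = √[μ(2/r − 1/a_t)] = 3.7647 km/s.
Δv₁ = |v_t − v_c| = |3.7647 − 2.8766| = 0.8881 km/s.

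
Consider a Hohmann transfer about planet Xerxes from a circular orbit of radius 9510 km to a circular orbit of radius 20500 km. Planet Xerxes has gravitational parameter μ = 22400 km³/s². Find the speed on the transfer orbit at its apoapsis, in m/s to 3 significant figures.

Transfer-ellipse semi-major axis a_t = (r₁ + r₂)/2 = (9510 + 20500)/2 = 15005 km.
At apoapsis, r = 20500 km.
From the vis-viva equation, v = √[μ(2/r − 1/a_t)] = 0.8322 km/s.

v = 832 m/s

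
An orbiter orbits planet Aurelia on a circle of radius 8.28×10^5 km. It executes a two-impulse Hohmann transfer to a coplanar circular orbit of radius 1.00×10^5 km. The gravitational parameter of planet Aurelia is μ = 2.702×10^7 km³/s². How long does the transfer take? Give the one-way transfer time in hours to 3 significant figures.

t = 53.1 hours

The Hohmann ellipse has a_t = (r₁ + r₂)/2 = 4.640×10^5 km.
By Kepler's third law the transfer-orbit period is T = 2π√(a_t³/μ), so t = T/2 = 1.910×10^5 s.
Converting: 1.910×10^5 s ÷ 3600 s/hour = 53.1 hours.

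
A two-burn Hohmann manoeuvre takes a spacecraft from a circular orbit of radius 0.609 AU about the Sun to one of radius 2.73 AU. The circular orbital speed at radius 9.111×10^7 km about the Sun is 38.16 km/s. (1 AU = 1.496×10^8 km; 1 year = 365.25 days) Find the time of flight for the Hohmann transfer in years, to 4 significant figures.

From the circular-orbit relation v² = μ/r at r = 9.111×10^7 km: μ = v²r = (38.16)² × 9.111×10^7 = 1.32673×10^11 km³/s².
In km: r₁ = 0.609 × 1.496×10^8 = 9.11064×10^7 km; r₂ = 2.73 × 1.496×10^8 = 4.08408×10^8 km.
Transfer-ellipse semi-major axis a_t = (r₁ + r₂)/2 = (9.11064×10^7 + 4.08408×10^8)/2 = 2.497572×10^8 km.
Half the transfer-orbit period gives t = π√(a_t³/μ) = 3.404×10^7 s.
Converting: 3.404×10^7 s ÷ 3.15576×10^7 s/year (365.25 × 86400) = 1.079 years.

t = 1.079 years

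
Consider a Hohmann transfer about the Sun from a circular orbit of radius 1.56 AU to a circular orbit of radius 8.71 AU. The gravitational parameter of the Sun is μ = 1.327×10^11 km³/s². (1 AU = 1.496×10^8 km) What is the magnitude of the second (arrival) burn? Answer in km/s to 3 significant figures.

In km: r₁ = 1.56 × 1.496×10^8 = 2.33376×10^8 km; r₂ = 8.71 × 1.496×10^8 = 1.303016×10^9 km.
Transfer-ellipse semi-major axis a_t = (r₁ + r₂)/2 = (2.33376×10^8 + 1.303016×10^9)/2 = 7.68196×10^8 km.
Circular speed at r = 1.303016×10^9 km: v_c = √(μ/r) = 10.0916 km/s.
Vis-viva on the transfer ellipse at r = 1.303016×10^9 km gives v_t = √[μ(2/r − 1/a_t)] = 5.56228 km/s.
Δv₂ = |v_t − v_c| = |5.56228 − 10.0916| = 4.529 km/s.

Δv₂ = 4.53 km/s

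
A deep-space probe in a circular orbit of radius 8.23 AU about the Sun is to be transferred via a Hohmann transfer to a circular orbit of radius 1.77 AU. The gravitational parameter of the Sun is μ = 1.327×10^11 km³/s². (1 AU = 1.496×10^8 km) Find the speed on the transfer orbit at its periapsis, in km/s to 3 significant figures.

In km: r₁ = 8.23 × 1.496×10^8 = 1.231208×10^9 km; r₂ = 1.77 × 1.496×10^8 = 2.64792×10^8 km.
Semi-major axis of the transfer orbit: a_t = (1.231208×10^9 + 2.64792×10^8)/2 = 7.480×10^8 km.
The periapsis of the transfer ellipse is at r = 2.64792×10^8 km.
From the vis-viva equation, v = √[μ(2/r − 1/a_t)] = 28.72 km/s.

v = 28.7 km/s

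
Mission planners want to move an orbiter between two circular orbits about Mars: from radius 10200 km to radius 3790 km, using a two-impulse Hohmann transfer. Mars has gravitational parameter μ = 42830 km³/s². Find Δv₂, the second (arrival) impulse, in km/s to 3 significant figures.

Δv₂ = 0.698 km/s

Transfer-ellipse semi-major axis a_t = (r₁ + r₂)/2 = (10200 + 3790)/2 = 6995 km.
Circular speed at r = 3790 km: v_c = √(μ/r) = 3.3617 km/s.
Transfer-orbit speed at the same r (vis-viva, a = a_t): v_t = √[μ(2/r − 1/a_t)] = 4.0594 km/s.
Δv₂ = |v_t − v_c| = |4.0594 − 3.3617| = 0.6977 km/s.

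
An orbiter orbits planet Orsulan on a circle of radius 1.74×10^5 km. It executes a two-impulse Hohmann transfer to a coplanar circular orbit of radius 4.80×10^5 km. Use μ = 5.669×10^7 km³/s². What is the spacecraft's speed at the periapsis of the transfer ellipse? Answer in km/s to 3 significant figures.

v = 21.9 km/s

Semi-major axis of the transfer orbit: a_t = (1.740×10^5 + 4.800×10^5)/2 = 3.270×10^5 km.
At periapsis, r = 1.740×10^5 km.
From the vis-viva equation, v = √[μ(2/r − 1/a_t)] = 21.87 km/s.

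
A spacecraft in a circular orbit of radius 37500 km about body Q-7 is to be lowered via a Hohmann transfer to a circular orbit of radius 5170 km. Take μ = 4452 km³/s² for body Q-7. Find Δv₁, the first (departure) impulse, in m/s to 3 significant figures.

Δv₁ = 175 m/s

Semi-major axis of the transfer orbit: a_t = (37500 + 5170)/2 = 21335 km.
Circular speed at r = 37500 km: v_c = √(μ/r) = 0.344558 km/s.
Transfer-orbit speed at the same r (vis-viva, a = a_t): v_t = √[μ(2/r − 1/a_t)] = 0.169614 km/s.
Δv₁ = |v_t − v_c| = |0.169614 − 0.344558| = 0.1749 km/s.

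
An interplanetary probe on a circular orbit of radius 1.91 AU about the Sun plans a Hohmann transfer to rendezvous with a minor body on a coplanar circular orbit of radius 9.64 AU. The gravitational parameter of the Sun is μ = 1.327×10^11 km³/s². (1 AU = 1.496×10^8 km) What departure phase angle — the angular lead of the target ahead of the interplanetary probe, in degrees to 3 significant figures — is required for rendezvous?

In km: r₁ = 1.91 × 1.496×10^8 = 2.85736×10^8 km; r₂ = 9.64 × 1.496×10^8 = 1.442144×10^9 km.
Transfer-ellipse semi-major axis a_t = (r₁ + r₂)/2 = (2.85736×10^8 + 1.442144×10^9)/2 = 8.6394×10^8 km.
Transfer time t = π√(a_t³/μ) = 2.1900×10^8 s.
Target angular speed ω₂ = √(μ/r₂³) = 6.6515×10^-9 rad/s.
Angle swept by the target during transfer: ω₂·t = 1.4567 rad = 83.46°.
Arrival is 180° from departure on the ellipse, so φ = 180° − 83.46° = 96.5°.

φ = 96.5°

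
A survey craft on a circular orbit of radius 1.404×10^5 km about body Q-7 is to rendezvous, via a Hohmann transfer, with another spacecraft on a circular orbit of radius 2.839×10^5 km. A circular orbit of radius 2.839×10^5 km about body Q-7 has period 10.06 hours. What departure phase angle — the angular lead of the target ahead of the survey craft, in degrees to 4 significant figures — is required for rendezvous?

From Kepler's third law T² = 4π²r³/μ at r = 2.839×10^5 km, T = 10.06 hours = 10.06 × 3600 s = 36216 s: μ = 4π²r³/T² = 6.88739×10^8 km³/s².
Transfer-ellipse semi-major axis a_t = (r₁ + r₂)/2 = (1.404×10^5 + 2.839×10^5)/2 = 2.1215×10^5 km.
The half-period of the transfer ellipse is t = π√(a_t³/μ) = 11697.3 s.
Target angular speed ω₂ = √(μ/r₂³) = 1.73492×10^-4 rad/s.
Angle swept by the target during transfer: ω₂·t = 2.0294 rad = 116.28°.
Arrival is 180° from departure on the ellipse, so φ = 180° − 116.28° = 63.72°.

φ = 63.72°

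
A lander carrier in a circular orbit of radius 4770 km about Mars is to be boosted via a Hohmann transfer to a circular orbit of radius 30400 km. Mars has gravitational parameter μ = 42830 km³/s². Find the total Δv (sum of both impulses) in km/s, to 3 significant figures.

The Hohmann ellipse has a_t = (r₁ + r₂)/2 = 17585 km.
At r₁ the circular-orbit speed is v₁ = √(μ/r₁) = 2.9965 km/s.
Transfer-orbit speed at r₁ (vis-viva equation): v_p = √[μ(2/r₁ − 1/a_t)] = 3.9399 km/s.
First burn Δv₁ = |v_p − v₁| = 0.9434 km/s.
At r₂, v₂ = √(μ/r₂) = 1.187 km/s.
Transfer-orbit speed at r₂: v_a = √[μ(2/r₂ − 1/a_t)] = 0.6182 km/s.
Second burn Δv₂ = |v₂ − v_a| = 0.5688 km/s.
Δv = Δv₁ + Δv₂ = 0.9434 + 0.5688 = 1.512 km/s.

Δv = 1.51 km/s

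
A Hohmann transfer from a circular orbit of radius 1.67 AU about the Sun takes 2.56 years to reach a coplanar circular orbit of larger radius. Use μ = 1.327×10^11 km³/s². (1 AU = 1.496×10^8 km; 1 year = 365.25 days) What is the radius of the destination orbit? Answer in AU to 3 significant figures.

r₂ = 4.27 AU

In km: r₁ = 1.67 × 1.496×10^8 = 2.49832×10^8 km.
Transfer time t = 2.56 years × 365.25 × 86400 s = 8.0787456×10^7 s, and t = π√(a_t³/μ).
So a_t = (μ t²/π²)^(1/3) = (1.327×10^11 × (8.0787456×10^7)² / π²)^(1/3) = 4.4438×10^8 km.
Since a_t = (r₁ + r₂)/2, r₂ = 2a_t − r₁ = 2×4.4438×10^8 − 2.49832×10^8 = 6.38928×10^8 km.
In AU: r₂ = 6.38928×10^8 / 1.496×10^8 = 4.27 AU.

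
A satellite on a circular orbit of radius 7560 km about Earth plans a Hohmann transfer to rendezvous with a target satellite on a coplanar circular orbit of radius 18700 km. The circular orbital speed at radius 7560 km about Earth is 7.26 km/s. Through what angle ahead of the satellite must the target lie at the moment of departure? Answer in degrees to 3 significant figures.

φ = 74.1°

From the circular-orbit relation v² = μ/r at r = 7560 km: μ = v²r = (7.26)² × 7560 = 3.98469×10^5 km³/s².
The Hohmann ellipse has a_t = (r₁ + r₂)/2 = 13130 km.
The half-period of the transfer ellipse is t = π√(a_t³/μ) = 7487.7 s.
The target's mean motion on its circular orbit is ω₂ = √(μ/r₂³) = 2.4685×10^-4 rad/s.
Angle swept by the target during transfer: ω₂·t = 1.848 rad = 105.9°.
Arrival is 180° from departure on the ellipse, so φ = 180° − 105.9° = 74.1°.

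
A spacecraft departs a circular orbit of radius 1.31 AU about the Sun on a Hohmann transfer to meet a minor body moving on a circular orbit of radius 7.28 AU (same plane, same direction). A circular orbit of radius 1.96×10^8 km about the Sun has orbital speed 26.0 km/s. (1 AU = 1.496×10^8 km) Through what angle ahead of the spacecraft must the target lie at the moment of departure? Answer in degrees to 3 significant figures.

φ = 98.4°

From the circular-orbit relation v² = μ/r at r = 1.96×10^8 km: μ = v²r = (26.0)² × 1.96×10^8 = 1.32496×10^11 km³/s².
In km: r₁ = 1.31 × 1.496×10^8 = 1.95976×10^8 km; r₂ = 7.28 × 1.496×10^8 = 1.089088×10^9 km.
The Hohmann ellipse has a_t = (r₁ + r₂)/2 = 6.42532×10^8 km.
Transfer time t = π√(a_t³/μ) = 1.40569×10^8 s.
Target angular speed ω₂ = √(μ/r₂³) = 1.01276×10^-8 rad/s.
Angle swept by the target during transfer: ω₂·t = 1.4236 rad = 81.57°.
The spacecraft traverses 180° on the transfer ellipse, so the target must lead by 180° − 81.57° = 98.4°.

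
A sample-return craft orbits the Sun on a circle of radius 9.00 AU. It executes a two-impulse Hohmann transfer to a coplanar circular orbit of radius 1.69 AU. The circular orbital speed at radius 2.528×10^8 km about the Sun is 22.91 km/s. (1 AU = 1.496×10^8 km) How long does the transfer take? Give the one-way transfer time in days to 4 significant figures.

t = 2257 days

From the circular-orbit relation v² = μ/r at r = 2.528×10^8 km: μ = v²r = (22.91)² × 2.528×10^8 = 1.32687×10^11 km³/s².
In km: r₁ = 9.00 × 1.496×10^8 = 1.3464×10^9 km; r₂ = 1.69 × 1.496×10^8 = 2.52824×10^8 km.
The Hohmann ellipse has a_t = (r₁ + r₂)/2 = 7.99612×10^8 km.
Transfer time t = π√(a_t³/μ) = π√((7.99612×10^8)³ / 1.32687×10^11) = 1.950×10^8 s.
Converting: 1.950×10^8 s ÷ 86400 s/day = 2257 days.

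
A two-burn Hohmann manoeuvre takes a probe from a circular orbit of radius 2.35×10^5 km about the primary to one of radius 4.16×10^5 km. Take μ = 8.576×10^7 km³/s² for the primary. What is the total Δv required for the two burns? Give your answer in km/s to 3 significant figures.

Δv = 4.65 km/s

Transfer-ellipse semi-major axis a_t = (r₁ + r₂)/2 = (2.350×10^5 + 4.160×10^5)/2 = 3.255×10^5 km.
At r₁ the circular-orbit speed is v₁ = √(μ/r₁) = 19.103 km/s.
On the transfer ellipse at r₁, vis-viva equation gives v_p = √[μ(2/r₁ − 1/a_t)] = 21.596 km/s.
First burn Δv₁ = |v_p − v₁| = 2.493 km/s.
At r₂, v₂ = √(μ/r₂) = 14.358 km/s.
Transfer-orbit speed at r₂: v_a = √[μ(2/r₂ − 1/a_t)] = 12.200 km/s.
Second burn Δv₂ = |v₂ − v_a| = 2.158 km/s.
Total Δv = Δv₁ + Δv₂ = 4.651 km/s.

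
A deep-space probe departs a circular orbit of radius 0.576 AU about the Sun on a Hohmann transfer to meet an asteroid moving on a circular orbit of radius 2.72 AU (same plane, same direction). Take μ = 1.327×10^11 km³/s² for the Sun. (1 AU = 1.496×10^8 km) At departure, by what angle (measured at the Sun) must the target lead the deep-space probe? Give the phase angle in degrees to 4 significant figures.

φ = 95.11°

In km: r₁ = 0.576 × 1.496×10^8 = 8.61696×10^7 km; r₂ = 2.72 × 1.496×10^8 = 4.06912×10^8 km.
Transfer-ellipse semi-major axis a_t = (r₁ + r₂)/2 = (8.61696×10^7 + 4.06912×10^8)/2 = 2.465408×10^8 km.
Transfer time t = π√(a_t³/μ) = 3.3385×10^7 s.
The target's mean motion on its circular orbit is ω₂ = √(μ/r₂³) = 4.4380×10^-8 rad/s.
Angle swept by the target during transfer: ω₂·t = 1.4816 rad = 84.89°.
Arrival is 180° from departure on the ellipse, so φ = 180° − 84.89° = 95.11°.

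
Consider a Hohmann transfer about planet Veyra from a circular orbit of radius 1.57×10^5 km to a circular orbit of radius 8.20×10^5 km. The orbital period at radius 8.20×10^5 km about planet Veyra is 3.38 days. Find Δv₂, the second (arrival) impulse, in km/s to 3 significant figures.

Δv₂ = 7.64 km/s

From Kepler's third law T² = 4π²r³/μ at r = 8.20×10^5 km, T = 3.38 days = 3.38 × 86400 s = 2.92032×10^5 s: μ = 4π²r³/T² = 2.55235×10^8 km³/s².
Transfer-ellipse semi-major axis a_t = (r₁ + r₂)/2 = (1.570×10^5 + 8.200×10^5)/2 = 4.885×10^5 km.
Circular speed at r = 8.200×10^5 km: v_c = √(μ/r) = 17.643 km/s.
Transfer-orbit speed at the same r (vis-viva, a = a_t): v_t = √[μ(2/r − 1/a_t)] = 10.002 km/s.
Δv₂ = |v_t − v_c| = |10.002 − 17.643| = 7.641 km/s.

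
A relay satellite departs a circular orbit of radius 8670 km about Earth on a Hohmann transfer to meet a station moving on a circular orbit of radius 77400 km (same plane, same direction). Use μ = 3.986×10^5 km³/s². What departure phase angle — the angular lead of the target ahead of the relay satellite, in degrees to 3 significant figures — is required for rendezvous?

φ = 105°

The Hohmann ellipse has a_t = (r₁ + r₂)/2 = 43035 km.
The half-period of the transfer ellipse is t = π√(a_t³/μ) = 44424 s.
Target angular speed ω₂ = √(μ/r₂³) = 2.9320×10^-5 rad/s.
Angle swept by the target during transfer: ω₂·t = 1.3025 rad = 74.63°.
Arrival is 180° from departure on the ellipse, so φ = 180° − 74.63° = 105°.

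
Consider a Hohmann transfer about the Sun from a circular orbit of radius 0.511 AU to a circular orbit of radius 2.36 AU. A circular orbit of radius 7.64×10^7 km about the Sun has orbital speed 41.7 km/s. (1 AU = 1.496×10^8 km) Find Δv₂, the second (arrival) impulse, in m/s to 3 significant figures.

From the circular-orbit relation v² = μ/r at r = 7.64×10^7 km: μ = v²r = (41.7)² × 7.64×10^7 = 1.32851×10^11 km³/s².
In km: r₁ = 0.511 × 1.496×10^8 = 7.64456×10^7 km; r₂ = 2.36 × 1.496×10^8 = 3.53056×10^8 km.
Transfer-ellipse semi-major axis a_t = (r₁ + r₂)/2 = (7.64456×10^7 + 3.53056×10^8)/2 = 2.147508×10^8 km.
Circular speed at r = 3.53056×10^8 km: v_c = √(μ/r) = 19.3982 km/s.
Vis-viva on the transfer ellipse at r = 3.53056×10^8 km gives v_t = √[μ(2/r − 1/a_t)] = 11.5736 km/s.
Δv₂ = |v_t − v_c| = |11.5736 − 19.3982| = 7.825 km/s.

Δv₂ = 7820 m/s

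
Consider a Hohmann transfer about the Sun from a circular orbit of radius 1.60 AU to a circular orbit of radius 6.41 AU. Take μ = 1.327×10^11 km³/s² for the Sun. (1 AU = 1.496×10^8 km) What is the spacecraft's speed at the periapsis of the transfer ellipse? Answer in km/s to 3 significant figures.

v = 29.8 km/s

In km: r₁ = 1.60 × 1.496×10^8 = 2.3936×10^8 km; r₂ = 6.41 × 1.496×10^8 = 9.58936×10^8 km.
Transfer-ellipse semi-major axis a_t = (r₁ + r₂)/2 = (2.3936×10^8 + 9.58936×10^8)/2 = 5.99148×10^8 km.
At periapsis, r = 2.3936×10^8 km.
Applying v² = μ(2/r − 1/a_t): v = 29.79 km/s.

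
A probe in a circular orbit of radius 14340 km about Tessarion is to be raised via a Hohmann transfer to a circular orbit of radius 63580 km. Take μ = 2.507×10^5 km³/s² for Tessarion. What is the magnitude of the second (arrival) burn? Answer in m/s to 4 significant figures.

Δv₂ = 781.0 m/s

Transfer-ellipse semi-major axis a_t = (r₁ + r₂)/2 = (14340 + 63580)/2 = 38960 km.
On the circular orbit at r = 63580 km, v_c = √(μ/r) = 1.986 km/s.
Vis-viva on the transfer ellipse at r = 63580 km gives v_t = √[μ(2/r − 1/a_t)] = 1.205 km/s.
Δv₂ = |v_t − v_c| = |1.205 − 1.986| = 0.7810 km/s.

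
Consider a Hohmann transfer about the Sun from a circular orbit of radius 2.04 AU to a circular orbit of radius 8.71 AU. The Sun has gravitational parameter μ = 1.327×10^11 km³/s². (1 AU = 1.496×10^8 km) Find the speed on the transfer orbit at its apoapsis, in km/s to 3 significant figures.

v = 6.22 km/s

In km: r₁ = 2.04 × 1.496×10^8 = 3.05184×10^8 km; r₂ = 8.71 × 1.496×10^8 = 1.303016×10^9 km.
The Hohmann ellipse has a_t = (r₁ + r₂)/2 = 8.041×10^8 km.
At apoapsis, r = 1.303016×10^9 km.
From the vis-viva equation, v = √[μ(2/r − 1/a_t)] = 6.217 km/s.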